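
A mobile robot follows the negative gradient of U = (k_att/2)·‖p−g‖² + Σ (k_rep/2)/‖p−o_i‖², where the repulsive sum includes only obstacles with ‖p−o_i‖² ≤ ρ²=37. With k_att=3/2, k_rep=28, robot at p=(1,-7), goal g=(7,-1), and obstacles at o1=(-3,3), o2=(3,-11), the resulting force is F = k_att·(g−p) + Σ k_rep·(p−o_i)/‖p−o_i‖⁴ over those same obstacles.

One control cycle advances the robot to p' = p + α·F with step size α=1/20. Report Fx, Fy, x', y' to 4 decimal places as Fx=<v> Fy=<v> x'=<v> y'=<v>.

Fx=8.8600 Fy=9.2800 x'=1.4430 y'=-6.5360

F_att = 3/2·(g−p) = 3/2·(6,6) = (9.0000,9.0000)
o1: d²=116 > ρ²=37 → inactive
o2: d²=20 ≤ ρ²=37; F_rep = 28·(-2,4)/20² = (-0.1400,0.2800)
F = F_att + ΣF_rep = (8.8600,9.2800)
p' = p + 1/20·F = (1.4430,-6.5360)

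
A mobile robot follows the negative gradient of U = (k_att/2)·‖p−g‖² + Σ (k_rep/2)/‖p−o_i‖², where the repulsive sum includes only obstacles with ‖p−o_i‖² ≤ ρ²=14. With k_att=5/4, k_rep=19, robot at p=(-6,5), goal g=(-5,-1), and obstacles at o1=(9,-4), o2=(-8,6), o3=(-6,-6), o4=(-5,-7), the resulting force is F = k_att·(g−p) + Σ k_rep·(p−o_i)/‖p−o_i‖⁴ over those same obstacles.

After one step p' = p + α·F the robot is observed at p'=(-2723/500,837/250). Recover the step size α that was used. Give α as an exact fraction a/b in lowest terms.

F_att = 5/4·(g−p) = 5/4·(1,-6) = (1.2500,-7.5000)
o1: d²=306 > ρ²=14 → inactive
o2: d²=5 ≤ ρ²=14; F_rep = 19·(2,-1)/5² = (1.5200,-0.7600)
o3: d²=121 > ρ²=14 → inactive
o4: d²=145 > ρ²=14 → inactive
F = F_att + ΣF_rep = (2.7700,-8.2600)
Δp = p'−p = (0.5540,-1.6520); α = Δx/Fx = (277/500) / (277/100) = 1/5
check: Δy/Fy = (-413/250) / (-413/50) = 1/5 ✓

α = 1/5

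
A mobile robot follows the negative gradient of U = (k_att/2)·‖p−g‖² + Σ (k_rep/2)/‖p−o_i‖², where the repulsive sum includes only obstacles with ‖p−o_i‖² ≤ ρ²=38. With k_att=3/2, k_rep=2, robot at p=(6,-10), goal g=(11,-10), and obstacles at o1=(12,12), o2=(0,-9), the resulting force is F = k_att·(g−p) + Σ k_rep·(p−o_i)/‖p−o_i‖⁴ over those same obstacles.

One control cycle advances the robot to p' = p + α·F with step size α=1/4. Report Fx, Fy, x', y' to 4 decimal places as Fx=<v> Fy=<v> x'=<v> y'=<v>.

F_att = 3/2·(g−p) = 3/2·(5,0) = (7.5000,0.0000)
o1: d²=520 > ρ²=38 → inactive
o2: d²=37 ≤ ρ²=38; F_rep = 2·(6,-1)/37² = (0.0088,-0.0015)
F = F_att + ΣF_rep = (7.5088,-0.0015)
p' = p + 1/4·F = (7.8772,-10.0004)

Fx=7.5088 Fy=-0.0015 x'=7.8772 y'=-10.0004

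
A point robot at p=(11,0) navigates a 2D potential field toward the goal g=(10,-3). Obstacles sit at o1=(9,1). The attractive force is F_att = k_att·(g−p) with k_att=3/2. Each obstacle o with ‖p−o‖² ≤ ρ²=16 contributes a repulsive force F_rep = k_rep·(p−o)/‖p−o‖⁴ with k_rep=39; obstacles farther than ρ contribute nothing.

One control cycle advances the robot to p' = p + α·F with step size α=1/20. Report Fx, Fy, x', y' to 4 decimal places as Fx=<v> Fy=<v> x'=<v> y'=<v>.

Fx=1.6200 Fy=-6.0600 x'=11.0810 y'=-0.3030

F_att = 3/2·(g−p) = 3/2·(-1,-3) = (-1.5000,-4.5000)
o1: d²=5 ≤ ρ²=16; F_rep = 39·(2,-1)/5² = (3.1200,-1.5600)
F = F_att + ΣF_rep = (1.6200,-6.0600)
p' = p + 1/20·F = (11.0810,-0.3030)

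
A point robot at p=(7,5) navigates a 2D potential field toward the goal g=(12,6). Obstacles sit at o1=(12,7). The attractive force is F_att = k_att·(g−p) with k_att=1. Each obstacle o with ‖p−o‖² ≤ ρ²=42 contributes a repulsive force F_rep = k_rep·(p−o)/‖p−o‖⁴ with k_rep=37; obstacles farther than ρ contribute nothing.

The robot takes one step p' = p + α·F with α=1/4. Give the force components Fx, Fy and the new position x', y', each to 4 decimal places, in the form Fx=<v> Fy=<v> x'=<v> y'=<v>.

F_att = 1·(g−p) = 1·(5,1) = (5.0000,1.0000)
o1: d²=29 ≤ ρ²=42; F_rep = 37·(-5,-2)/29² = (-0.2200,-0.0880)
F = F_att + ΣF_rep = (4.7800,0.9120)
p' = p + 1/4·F = (8.1950,5.2280)

Fx=4.7800 Fy=0.9120 x'=8.1950 y'=5.2280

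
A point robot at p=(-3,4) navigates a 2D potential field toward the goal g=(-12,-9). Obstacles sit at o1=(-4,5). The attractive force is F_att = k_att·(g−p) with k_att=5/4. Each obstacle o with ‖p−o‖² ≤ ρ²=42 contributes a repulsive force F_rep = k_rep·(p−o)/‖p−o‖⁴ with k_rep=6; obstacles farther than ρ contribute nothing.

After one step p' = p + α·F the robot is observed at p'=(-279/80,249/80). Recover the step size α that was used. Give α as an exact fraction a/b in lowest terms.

α = 1/20

F_att = 5/4·(g−p) = 5/4·(-9,-13) = (-11.2500,-16.2500)
o1: d²=2 ≤ ρ²=42; F_rep = 6·(1,-1)/2² = (1.5000,-1.5000)
F = F_att + ΣF_rep = (-9.7500,-17.7500)
Δp = p'−p = (-0.4875,-0.8875); α = Δx/Fx = (-39/80) / (-39/4) = 1/20
check: Δy/Fy = (-71/80) / (-71/4) = 1/20 ✓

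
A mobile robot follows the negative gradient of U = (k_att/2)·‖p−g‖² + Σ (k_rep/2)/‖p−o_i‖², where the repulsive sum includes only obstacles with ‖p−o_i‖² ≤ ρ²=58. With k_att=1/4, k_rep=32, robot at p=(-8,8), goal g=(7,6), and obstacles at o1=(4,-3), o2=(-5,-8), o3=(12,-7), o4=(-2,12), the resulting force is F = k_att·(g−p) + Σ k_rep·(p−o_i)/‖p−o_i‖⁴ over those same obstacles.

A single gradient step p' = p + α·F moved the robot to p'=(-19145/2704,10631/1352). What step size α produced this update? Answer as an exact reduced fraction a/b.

α = 1/4

F_att = 1/4·(g−p) = 1/4·(15,-2) = (3.7500,-0.5000)
o1: d²=265 > ρ²=58 → inactive
o2: d²=265 > ρ²=58 → inactive
o3: d²=625 > ρ²=58 → inactive
o4: d²=52 ≤ ρ²=58; F_rep = 32·(-6,-4)/52² = (-0.0710,-0.0473)
F = F_att + ΣF_rep = (3.6790,-0.5473)
Δp = p'−p = (0.9197,-0.1368); α = Δx/Fx = (2487/2704) / (2487/676) = 1/4
check: Δy/Fy = (-185/1352) / (-185/338) = 1/4 ✓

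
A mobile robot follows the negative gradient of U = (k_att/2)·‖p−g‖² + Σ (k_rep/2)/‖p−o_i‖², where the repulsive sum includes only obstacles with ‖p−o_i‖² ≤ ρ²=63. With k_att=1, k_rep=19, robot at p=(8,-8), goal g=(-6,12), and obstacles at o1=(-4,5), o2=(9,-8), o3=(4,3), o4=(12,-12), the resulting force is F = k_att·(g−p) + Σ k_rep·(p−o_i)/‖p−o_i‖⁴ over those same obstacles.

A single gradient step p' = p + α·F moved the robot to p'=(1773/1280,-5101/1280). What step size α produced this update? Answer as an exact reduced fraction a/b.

F_att = 1·(g−p) = 1·(-14,20) = (-14.0000,20.0000)
o1: d²=313 > ρ²=63 → inactive
o2: d²=1 ≤ ρ²=63; F_rep = 19·(-1,0)/1² = (-19.0000,0.0000)
o3: d²=137 > ρ²=63 → inactive
o4: d²=32 ≤ ρ²=63; F_rep = 19·(-4,4)/32² = (-0.0742,0.0742)
F = F_att + ΣF_rep = (-33.0742,20.0742)
Δp = p'−p = (-6.6148,4.0148); α = Δx/Fx = (-8467/1280) / (-8467/256) = 1/5
check: Δy/Fy = (5139/1280) / (5139/256) = 1/5 ✓

α = 1/5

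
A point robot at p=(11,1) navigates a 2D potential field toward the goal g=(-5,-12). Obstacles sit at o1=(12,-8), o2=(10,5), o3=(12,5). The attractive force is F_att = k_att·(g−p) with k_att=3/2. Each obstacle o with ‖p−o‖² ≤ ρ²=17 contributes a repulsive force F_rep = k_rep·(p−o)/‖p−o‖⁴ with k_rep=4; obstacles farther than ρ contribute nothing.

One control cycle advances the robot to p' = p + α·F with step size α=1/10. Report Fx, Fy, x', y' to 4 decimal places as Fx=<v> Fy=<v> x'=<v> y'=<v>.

F_att = 3/2·(g−p) = 3/2·(-16,-13) = (-24.0000,-19.5000)
o1: d²=82 > ρ²=17 → inactive
o2: d²=17 ≤ ρ²=17; F_rep = 4·(1,-4)/17² = (0.0138,-0.0554)
o3: d²=17 ≤ ρ²=17; F_rep = 4·(-1,-4)/17² = (-0.0138,-0.0554)
F = F_att + ΣF_rep = (-24.0000,-19.6107)
p' = p + 1/10·F = (8.6000,-0.9611)

Fx=-24.0000 Fy=-19.6107 x'=8.6000 y'=-0.9611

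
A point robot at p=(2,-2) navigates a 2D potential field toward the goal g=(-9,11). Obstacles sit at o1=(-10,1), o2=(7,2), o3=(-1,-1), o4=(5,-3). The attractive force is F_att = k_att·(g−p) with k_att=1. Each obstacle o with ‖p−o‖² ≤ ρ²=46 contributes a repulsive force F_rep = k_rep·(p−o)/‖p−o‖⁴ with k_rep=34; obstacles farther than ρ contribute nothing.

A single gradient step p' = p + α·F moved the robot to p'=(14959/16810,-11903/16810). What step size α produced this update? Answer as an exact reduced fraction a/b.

F_att = 1·(g−p) = 1·(-11,13) = (-11.0000,13.0000)
o1: d²=153 > ρ²=46 → inactive
o2: d²=41 ≤ ρ²=46; F_rep = 34·(-5,-4)/41² = (-0.1011,-0.0809)
o3: d²=10 ≤ ρ²=46; F_rep = 34·(3,-1)/10² = (1.0200,-0.3400)
o4: d²=10 ≤ ρ²=46; F_rep = 34·(-3,1)/10² = (-1.0200,0.3400)
F = F_att + ΣF_rep = (-11.1011,12.9191)
Δp = p'−p = (-1.1101,1.2919); α = Δx/Fx = (-18661/16810) / (-18661/1681) = 1/10
check: Δy/Fy = (21717/16810) / (21717/1681) = 1/10 ✓

α = 1/10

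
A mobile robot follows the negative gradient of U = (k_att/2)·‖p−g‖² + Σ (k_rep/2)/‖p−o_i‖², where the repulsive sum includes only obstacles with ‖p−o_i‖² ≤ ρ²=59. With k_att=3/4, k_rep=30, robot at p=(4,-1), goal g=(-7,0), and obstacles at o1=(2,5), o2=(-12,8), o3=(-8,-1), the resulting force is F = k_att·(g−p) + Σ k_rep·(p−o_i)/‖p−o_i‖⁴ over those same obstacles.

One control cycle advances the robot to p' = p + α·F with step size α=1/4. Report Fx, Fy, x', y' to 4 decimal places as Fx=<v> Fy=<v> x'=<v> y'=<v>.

Fx=-8.2125 Fy=0.6375 x'=1.9469 y'=-0.8406

F_att = 3/4·(g−p) = 3/4·(-11,1) = (-8.2500,0.7500)
o1: d²=40 ≤ ρ²=59; F_rep = 30·(2,-6)/40² = (0.0375,-0.1125)
o2: d²=337 > ρ²=59 → inactive
o3: d²=144 > ρ²=59 → inactive
F = F_att + ΣF_rep = (-8.2125,0.6375)
p' = p + 1/4·F = (1.9469,-0.8406)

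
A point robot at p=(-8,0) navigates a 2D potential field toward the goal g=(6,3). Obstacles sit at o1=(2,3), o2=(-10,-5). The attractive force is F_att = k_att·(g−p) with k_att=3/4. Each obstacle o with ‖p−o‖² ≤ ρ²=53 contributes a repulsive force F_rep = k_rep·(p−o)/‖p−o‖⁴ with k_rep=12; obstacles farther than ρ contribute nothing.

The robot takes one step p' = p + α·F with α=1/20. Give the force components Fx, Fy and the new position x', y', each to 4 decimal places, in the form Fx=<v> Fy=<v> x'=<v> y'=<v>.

Fx=10.5285 Fy=2.3213 x'=-7.4736 y'=0.1161

F_att = 3/4·(g−p) = 3/4·(14,3) = (10.5000,2.2500)
o1: d²=109 > ρ²=53 → inactive
o2: d²=29 ≤ ρ²=53; F_rep = 12·(2,5)/29² = (0.0285,0.0713)
F = F_att + ΣF_rep = (10.5285,2.3213)
p' = p + 1/20·F = (-7.4736,0.1161)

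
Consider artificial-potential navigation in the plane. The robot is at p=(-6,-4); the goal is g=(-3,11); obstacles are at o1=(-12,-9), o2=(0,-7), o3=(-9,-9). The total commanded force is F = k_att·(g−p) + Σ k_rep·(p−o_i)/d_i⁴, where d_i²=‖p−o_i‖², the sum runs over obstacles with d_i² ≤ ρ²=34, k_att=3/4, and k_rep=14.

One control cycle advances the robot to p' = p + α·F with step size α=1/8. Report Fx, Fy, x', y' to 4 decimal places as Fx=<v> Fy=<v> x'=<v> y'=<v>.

F_att = 3/4·(g−p) = 3/4·(3,15) = (2.2500,11.2500)
o1: d²=61 > ρ²=34 → inactive
o2: d²=45 > ρ²=34 → inactive
o3: d²=34 ≤ ρ²=34; F_rep = 14·(3,5)/34² = (0.0363,0.0606)
F = F_att + ΣF_rep = (2.2863,11.3106)
p' = p + 1/8·F = (-5.7142,-2.5862)

Fx=2.2863 Fy=11.3106 x'=-5.7142 y'=-2.5862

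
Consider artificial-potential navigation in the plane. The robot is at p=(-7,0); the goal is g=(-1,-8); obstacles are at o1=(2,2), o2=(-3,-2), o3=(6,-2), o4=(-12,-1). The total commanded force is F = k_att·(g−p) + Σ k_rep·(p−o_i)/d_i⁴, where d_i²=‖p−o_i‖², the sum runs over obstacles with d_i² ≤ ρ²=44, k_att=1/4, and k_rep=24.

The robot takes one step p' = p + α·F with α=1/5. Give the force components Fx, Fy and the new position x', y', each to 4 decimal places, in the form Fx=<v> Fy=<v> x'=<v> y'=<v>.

F_att = 1/4·(g−p) = 1/4·(6,-8) = (1.5000,-2.0000)
o1: d²=85 > ρ²=44 → inactive
o2: d²=20 ≤ ρ²=44; F_rep = 24·(-4,2)/20² = (-0.2400,0.1200)
o3: d²=173 > ρ²=44 → inactive
o4: d²=26 ≤ ρ²=44; F_rep = 24·(5,1)/26² = (0.1775,0.0355)
F = F_att + ΣF_rep = (1.4375,-1.8445)
p' = p + 1/5·F = (-6.7125,-0.3689)

Fx=1.4375 Fy=-1.8445 x'=-6.7125 y'=-0.3689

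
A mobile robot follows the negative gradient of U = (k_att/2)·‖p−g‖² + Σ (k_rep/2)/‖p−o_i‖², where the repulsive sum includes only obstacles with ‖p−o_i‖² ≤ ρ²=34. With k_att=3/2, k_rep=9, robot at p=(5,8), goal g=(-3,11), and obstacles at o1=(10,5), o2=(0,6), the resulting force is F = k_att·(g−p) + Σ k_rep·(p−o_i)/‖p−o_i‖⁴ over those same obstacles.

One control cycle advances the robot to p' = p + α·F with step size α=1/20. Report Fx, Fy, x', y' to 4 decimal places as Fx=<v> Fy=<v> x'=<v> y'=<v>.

F_att = 3/2·(g−p) = 3/2·(-8,3) = (-12.0000,4.5000)
o1: d²=34 ≤ ρ²=34; F_rep = 9·(-5,3)/34² = (-0.0389,0.0234)
o2: d²=29 ≤ ρ²=34; F_rep = 9·(5,2)/29² = (0.0535,0.0214)
F = F_att + ΣF_rep = (-11.9854,4.5448)
p' = p + 1/20·F = (4.4007,8.2272)

Fx=-11.9854 Fy=4.5448 x'=4.4007 y'=8.2272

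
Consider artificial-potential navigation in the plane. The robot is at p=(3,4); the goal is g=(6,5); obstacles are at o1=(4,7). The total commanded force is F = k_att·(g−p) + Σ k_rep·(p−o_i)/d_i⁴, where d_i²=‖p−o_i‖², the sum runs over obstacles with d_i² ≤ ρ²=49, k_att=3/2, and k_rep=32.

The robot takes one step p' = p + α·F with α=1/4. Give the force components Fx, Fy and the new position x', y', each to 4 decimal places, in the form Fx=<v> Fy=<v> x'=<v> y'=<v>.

Fx=4.1800 Fy=0.5400 x'=4.0450 y'=4.1350

F_att = 3/2·(g−p) = 3/2·(3,1) = (4.5000,1.5000)
o1: d²=10 ≤ ρ²=49; F_rep = 32·(-1,-3)/10² = (-0.3200,-0.9600)
F = F_att + ΣF_rep = (4.1800,0.5400)
p' = p + 1/4·F = (4.0450,4.1350)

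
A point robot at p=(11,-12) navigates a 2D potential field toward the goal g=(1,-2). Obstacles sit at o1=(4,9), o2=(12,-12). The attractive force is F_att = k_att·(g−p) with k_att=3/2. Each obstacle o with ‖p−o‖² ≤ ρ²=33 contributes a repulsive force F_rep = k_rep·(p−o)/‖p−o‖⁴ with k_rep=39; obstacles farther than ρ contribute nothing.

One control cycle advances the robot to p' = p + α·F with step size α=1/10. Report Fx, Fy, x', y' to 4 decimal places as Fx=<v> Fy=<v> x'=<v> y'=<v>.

Fx=-54.0000 Fy=15.0000 x'=5.6000 y'=-10.5000

F_att = 3/2·(g−p) = 3/2·(-10,10) = (-15.0000,15.0000)
o1: d²=490 > ρ²=33 → inactive
o2: d²=1 ≤ ρ²=33; F_rep = 39·(-1,0)/1² = (-39.0000,0.0000)
F = F_att + ΣF_rep = (-54.0000,15.0000)
p' = p + 1/10·F = (5.6000,-10.5000)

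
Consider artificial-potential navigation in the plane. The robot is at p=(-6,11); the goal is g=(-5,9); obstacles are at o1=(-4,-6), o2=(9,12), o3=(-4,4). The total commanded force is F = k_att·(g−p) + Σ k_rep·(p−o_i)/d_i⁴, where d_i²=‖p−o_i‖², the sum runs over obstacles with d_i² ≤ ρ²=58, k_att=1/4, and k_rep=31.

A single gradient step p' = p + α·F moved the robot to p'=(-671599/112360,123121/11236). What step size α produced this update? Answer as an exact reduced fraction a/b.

F_att = 1/4·(g−p) = 1/4·(1,-2) = (0.2500,-0.5000)
o1: d²=293 > ρ²=58 → inactive
o2: d²=226 > ρ²=58 → inactive
o3: d²=53 ≤ ρ²=58; F_rep = 31·(-2,7)/53² = (-0.0221,0.0773)
F = F_att + ΣF_rep = (0.2279,-0.4227)
Δp = p'−p = (0.0228,-0.0423); α = Δx/Fx = (2561/112360) / (2561/11236) = 1/10
check: Δy/Fy = (-475/11236) / (-2375/5618) = 1/10 ✓

α = 1/10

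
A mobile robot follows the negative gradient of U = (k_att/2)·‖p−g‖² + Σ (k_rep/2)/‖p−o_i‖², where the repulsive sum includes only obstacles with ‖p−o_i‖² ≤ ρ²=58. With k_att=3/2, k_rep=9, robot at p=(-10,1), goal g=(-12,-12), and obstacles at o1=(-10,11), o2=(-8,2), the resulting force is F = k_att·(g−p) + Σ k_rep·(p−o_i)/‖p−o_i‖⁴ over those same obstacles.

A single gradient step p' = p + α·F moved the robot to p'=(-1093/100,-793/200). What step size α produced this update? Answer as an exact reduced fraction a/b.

α = 1/4

F_att = 3/2·(g−p) = 3/2·(-2,-13) = (-3.0000,-19.5000)
o1: d²=100 > ρ²=58 → inactive
o2: d²=5 ≤ ρ²=58; F_rep = 9·(-2,-1)/5² = (-0.7200,-0.3600)
F = F_att + ΣF_rep = (-3.7200,-19.8600)
Δp = p'−p = (-0.9300,-4.9650); α = Δx/Fx = (-93/100) / (-93/25) = 1/4
check: Δy/Fy = (-993/200) / (-993/50) = 1/4 ✓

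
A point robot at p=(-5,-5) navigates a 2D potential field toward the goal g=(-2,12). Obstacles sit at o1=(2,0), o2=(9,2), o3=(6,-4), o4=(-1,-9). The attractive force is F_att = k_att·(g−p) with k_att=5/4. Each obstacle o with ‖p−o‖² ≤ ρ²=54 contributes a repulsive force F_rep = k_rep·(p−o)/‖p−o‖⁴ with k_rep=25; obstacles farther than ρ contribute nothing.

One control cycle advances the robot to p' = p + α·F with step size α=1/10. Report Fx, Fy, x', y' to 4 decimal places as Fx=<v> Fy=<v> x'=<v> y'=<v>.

Fx=3.6523 Fy=21.3477 x'=-4.6348 y'=-2.8652

F_att = 5/4·(g−p) = 5/4·(3,17) = (3.7500,21.2500)
o1: d²=74 > ρ²=54 → inactive
o2: d²=245 > ρ²=54 → inactive
o3: d²=122 > ρ²=54 → inactive
o4: d²=32 ≤ ρ²=54; F_rep = 25·(-4,4)/32² = (-0.0977,0.0977)
F = F_att + ΣF_rep = (3.6523,21.3477)
p' = p + 1/10·F = (-4.6348,-2.8652)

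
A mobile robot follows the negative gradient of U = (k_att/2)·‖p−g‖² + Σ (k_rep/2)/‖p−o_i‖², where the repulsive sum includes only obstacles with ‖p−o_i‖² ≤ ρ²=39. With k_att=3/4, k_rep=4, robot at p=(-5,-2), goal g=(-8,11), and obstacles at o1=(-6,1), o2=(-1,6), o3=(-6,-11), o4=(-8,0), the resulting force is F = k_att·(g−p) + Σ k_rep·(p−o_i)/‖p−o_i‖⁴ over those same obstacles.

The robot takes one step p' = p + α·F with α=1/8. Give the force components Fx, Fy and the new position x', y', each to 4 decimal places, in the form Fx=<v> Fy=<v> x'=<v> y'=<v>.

Fx=-2.1390 Fy=9.5827 x'=-5.2674 y'=-0.8022

F_att = 3/4·(g−p) = 3/4·(-3,13) = (-2.2500,9.7500)
o1: d²=10 ≤ ρ²=39; F_rep = 4·(1,-3)/10² = (0.0400,-0.1200)
o2: d²=80 > ρ²=39 → inactive
o3: d²=82 > ρ²=39 → inactive
o4: d²=13 ≤ ρ²=39; F_rep = 4·(3,-2)/13² = (0.0710,-0.0473)
F = F_att + ΣF_rep = (-2.1390,9.5827)
p' = p + 1/8·F = (-5.2674,-0.8022)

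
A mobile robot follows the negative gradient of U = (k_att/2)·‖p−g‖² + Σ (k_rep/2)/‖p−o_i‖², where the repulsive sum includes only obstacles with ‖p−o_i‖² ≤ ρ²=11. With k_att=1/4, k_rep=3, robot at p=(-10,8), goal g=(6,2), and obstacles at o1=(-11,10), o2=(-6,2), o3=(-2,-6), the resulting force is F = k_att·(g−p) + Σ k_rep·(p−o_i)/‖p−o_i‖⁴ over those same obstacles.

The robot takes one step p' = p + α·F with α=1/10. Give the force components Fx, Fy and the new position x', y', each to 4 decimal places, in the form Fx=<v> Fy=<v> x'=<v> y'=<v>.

F_att = 1/4·(g−p) = 1/4·(16,-6) = (4.0000,-1.5000)
o1: d²=5 ≤ ρ²=11; F_rep = 3·(1,-2)/5² = (0.1200,-0.2400)
o2: d²=52 > ρ²=11 → inactive
o3: d²=260 > ρ²=11 → inactive
F = F_att + ΣF_rep = (4.1200,-1.7400)
p' = p + 1/10·F = (-9.5880,7.8260)

Fx=4.1200 Fy=-1.7400 x'=-9.5880 y'=7.8260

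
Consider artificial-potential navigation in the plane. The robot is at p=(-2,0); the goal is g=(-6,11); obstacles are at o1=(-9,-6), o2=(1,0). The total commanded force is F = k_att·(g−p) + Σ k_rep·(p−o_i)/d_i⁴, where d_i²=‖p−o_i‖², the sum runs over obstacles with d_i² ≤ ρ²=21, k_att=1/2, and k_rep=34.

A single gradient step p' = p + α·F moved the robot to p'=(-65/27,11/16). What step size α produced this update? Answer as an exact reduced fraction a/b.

α = 1/8

F_att = 1/2·(g−p) = 1/2·(-4,11) = (-2.0000,5.5000)
o1: d²=85 > ρ²=21 → inactive
o2: d²=9 ≤ ρ²=21; F_rep = 34·(-3,0)/9² = (-1.2593,0.0000)
F = F_att + ΣF_rep = (-3.2593,5.5000)
Δp = p'−p = (-0.4074,0.6875); α = Δx/Fx = (-11/27) / (-88/27) = 1/8
check: Δy/Fy = (11/16) / (11/2) = 1/8 ✓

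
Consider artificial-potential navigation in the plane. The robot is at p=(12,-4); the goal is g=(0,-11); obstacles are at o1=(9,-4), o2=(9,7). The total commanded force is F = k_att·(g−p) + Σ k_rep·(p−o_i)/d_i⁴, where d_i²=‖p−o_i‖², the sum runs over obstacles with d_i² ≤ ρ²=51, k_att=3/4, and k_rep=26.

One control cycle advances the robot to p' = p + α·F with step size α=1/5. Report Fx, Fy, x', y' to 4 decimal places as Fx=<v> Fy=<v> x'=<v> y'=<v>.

Fx=-8.0370 Fy=-5.2500 x'=10.3926 y'=-5.0500

F_att = 3/4·(g−p) = 3/4·(-12,-7) = (-9.0000,-5.2500)
o1: d²=9 ≤ ρ²=51; F_rep = 26·(3,0)/9² = (0.9630,0.0000)
o2: d²=130 > ρ²=51 → inactive
F = F_att + ΣF_rep = (-8.0370,-5.2500)
p' = p + 1/5·F = (10.3926,-5.0500)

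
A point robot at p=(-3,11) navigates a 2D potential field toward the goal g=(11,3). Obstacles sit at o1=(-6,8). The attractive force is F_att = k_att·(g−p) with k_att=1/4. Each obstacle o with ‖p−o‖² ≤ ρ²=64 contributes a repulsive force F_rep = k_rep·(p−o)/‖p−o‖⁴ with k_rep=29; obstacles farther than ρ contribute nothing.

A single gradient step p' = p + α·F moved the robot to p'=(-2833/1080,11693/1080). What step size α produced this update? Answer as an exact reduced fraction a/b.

F_att = 1/4·(g−p) = 1/4·(14,-8) = (3.5000,-2.0000)
o1: d²=18 ≤ ρ²=64; F_rep = 29·(3,3)/18² = (0.2685,0.2685)
F = F_att + ΣF_rep = (3.7685,-1.7315)
Δp = p'−p = (0.3769,-0.1731); α = Δx/Fx = (407/1080) / (407/108) = 1/10
check: Δy/Fy = (-187/1080) / (-187/108) = 1/10 ✓

α = 1/10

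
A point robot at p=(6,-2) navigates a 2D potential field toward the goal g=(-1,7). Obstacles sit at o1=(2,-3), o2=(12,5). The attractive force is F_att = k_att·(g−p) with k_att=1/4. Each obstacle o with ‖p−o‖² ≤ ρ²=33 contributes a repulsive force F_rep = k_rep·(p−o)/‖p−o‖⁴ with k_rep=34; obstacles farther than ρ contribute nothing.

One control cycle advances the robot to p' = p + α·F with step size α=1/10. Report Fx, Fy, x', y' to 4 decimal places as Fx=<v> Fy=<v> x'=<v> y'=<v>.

F_att = 1/4·(g−p) = 1/4·(-7,9) = (-1.7500,2.2500)
o1: d²=17 ≤ ρ²=33; F_rep = 34·(4,1)/17² = (0.4706,0.1176)
o2: d²=85 > ρ²=33 → inactive
F = F_att + ΣF_rep = (-1.2794,2.3676)
p' = p + 1/10·F = (5.8721,-1.7632)

Fx=-1.2794 Fy=2.3676 x'=5.8721 y'=-1.7632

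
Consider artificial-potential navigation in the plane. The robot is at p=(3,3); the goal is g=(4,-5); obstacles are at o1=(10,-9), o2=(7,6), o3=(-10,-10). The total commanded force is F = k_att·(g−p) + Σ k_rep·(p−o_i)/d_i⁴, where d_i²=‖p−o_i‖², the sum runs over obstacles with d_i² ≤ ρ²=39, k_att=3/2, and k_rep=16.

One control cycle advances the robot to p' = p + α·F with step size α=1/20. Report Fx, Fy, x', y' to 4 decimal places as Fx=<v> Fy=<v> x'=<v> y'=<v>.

F_att = 3/2·(g−p) = 3/2·(1,-8) = (1.5000,-12.0000)
o1: d²=193 > ρ²=39 → inactive
o2: d²=25 ≤ ρ²=39; F_rep = 16·(-4,-3)/25² = (-0.1024,-0.0768)
o3: d²=338 > ρ²=39 → inactive
F = F_att + ΣF_rep = (1.3976,-12.0768)
p' = p + 1/20·F = (3.0699,2.3962)

Fx=1.3976 Fy=-12.0768 x'=3.0699 y'=2.3962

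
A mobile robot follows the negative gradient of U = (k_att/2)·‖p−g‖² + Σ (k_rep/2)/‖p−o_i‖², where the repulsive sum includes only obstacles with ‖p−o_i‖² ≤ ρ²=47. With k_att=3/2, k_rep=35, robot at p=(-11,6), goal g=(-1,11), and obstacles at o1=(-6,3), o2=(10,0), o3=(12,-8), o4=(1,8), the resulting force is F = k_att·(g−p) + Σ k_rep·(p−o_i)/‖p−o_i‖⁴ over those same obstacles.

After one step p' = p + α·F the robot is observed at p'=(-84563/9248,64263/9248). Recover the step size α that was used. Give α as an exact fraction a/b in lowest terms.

F_att = 3/2·(g−p) = 3/2·(10,5) = (15.0000,7.5000)
o1: d²=34 ≤ ρ²=47; F_rep = 35·(-5,3)/34² = (-0.1514,0.0908)
o2: d²=477 > ρ²=47 → inactive
o3: d²=725 > ρ²=47 → inactive
o4: d²=148 > ρ²=47 → inactive
F = F_att + ΣF_rep = (14.8486,7.5908)
Δp = p'−p = (1.8561,0.9489); α = Δx/Fx = (17165/9248) / (17165/1156) = 1/8
check: Δy/Fy = (8775/9248) / (8775/1156) = 1/8 ✓

α = 1/8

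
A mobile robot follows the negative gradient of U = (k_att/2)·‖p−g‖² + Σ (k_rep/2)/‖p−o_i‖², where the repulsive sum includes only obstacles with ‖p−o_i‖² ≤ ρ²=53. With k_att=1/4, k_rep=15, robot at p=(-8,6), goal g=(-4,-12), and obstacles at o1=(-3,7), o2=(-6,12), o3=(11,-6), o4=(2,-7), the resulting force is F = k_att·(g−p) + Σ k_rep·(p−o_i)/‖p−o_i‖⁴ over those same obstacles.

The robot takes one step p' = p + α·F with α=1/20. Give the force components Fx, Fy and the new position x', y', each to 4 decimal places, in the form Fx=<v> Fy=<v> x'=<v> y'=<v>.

F_att = 1/4·(g−p) = 1/4·(4,-18) = (1.0000,-4.5000)
o1: d²=26 ≤ ρ²=53; F_rep = 15·(-5,-1)/26² = (-0.1109,-0.0222)
o2: d²=40 ≤ ρ²=53; F_rep = 15·(-2,-6)/40² = (-0.0187,-0.0563)
o3: d²=505 > ρ²=53 → inactive
o4: d²=269 > ρ²=53 → inactive
F = F_att + ΣF_rep = (0.8703,-4.5784)
p' = p + 1/20·F = (-7.9565,5.7711)

Fx=0.8703 Fy=-4.5784 x'=-7.9565 y'=5.7711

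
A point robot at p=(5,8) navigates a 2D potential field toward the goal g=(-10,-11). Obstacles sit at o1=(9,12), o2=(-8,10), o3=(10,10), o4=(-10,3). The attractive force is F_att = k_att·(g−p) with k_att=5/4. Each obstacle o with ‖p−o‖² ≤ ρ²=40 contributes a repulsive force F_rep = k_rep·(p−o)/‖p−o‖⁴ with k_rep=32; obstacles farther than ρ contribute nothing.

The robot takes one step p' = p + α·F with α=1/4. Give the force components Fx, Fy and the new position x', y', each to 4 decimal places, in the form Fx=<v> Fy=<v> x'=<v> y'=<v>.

F_att = 5/4·(g−p) = 5/4·(-15,-19) = (-18.7500,-23.7500)
o1: d²=32 ≤ ρ²=40; F_rep = 32·(-4,-4)/32² = (-0.1250,-0.1250)
o2: d²=173 > ρ²=40 → inactive
o3: d²=29 ≤ ρ²=40; F_rep = 32·(-5,-2)/29² = (-0.1902,-0.0761)
o4: d²=250 > ρ²=40 → inactive
F = F_att + ΣF_rep = (-19.0652,-23.9511)
p' = p + 1/4·F = (0.2337,2.0122)

Fx=-19.0652 Fy=-23.9511 x'=0.2337 y'=2.0122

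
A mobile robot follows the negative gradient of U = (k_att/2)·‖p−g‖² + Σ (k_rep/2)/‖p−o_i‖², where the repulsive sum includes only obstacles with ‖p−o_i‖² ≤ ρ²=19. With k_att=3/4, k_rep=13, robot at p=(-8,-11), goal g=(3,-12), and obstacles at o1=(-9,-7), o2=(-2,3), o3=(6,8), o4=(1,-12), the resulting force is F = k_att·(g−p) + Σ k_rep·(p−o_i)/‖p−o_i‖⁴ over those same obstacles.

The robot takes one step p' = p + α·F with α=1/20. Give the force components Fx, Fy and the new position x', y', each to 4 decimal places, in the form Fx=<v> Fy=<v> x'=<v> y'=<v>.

Fx=8.2950 Fy=-0.9299 x'=-7.5853 y'=-11.0465

F_att = 3/4·(g−p) = 3/4·(11,-1) = (8.2500,-0.7500)
o1: d²=17 ≤ ρ²=19; F_rep = 13·(1,-4)/17² = (0.0450,-0.1799)
o2: d²=232 > ρ²=19 → inactive
o3: d²=557 > ρ²=19 → inactive
o4: d²=82 > ρ²=19 → inactive
F = F_att + ΣF_rep = (8.2950,-0.9299)
p' = p + 1/20·F = (-7.5853,-11.0465)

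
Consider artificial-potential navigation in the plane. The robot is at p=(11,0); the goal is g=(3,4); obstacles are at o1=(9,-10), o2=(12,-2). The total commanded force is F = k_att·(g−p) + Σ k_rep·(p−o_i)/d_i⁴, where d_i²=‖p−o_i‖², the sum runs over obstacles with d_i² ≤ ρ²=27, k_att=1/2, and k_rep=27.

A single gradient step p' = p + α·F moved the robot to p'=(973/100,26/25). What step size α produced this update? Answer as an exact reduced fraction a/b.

F_att = 1/2·(g−p) = 1/2·(-8,4) = (-4.0000,2.0000)
o1: d²=104 > ρ²=27 → inactive
o2: d²=5 ≤ ρ²=27; F_rep = 27·(-1,2)/5² = (-1.0800,2.1600)
F = F_att + ΣF_rep = (-5.0800,4.1600)
Δp = p'−p = (-1.2700,1.0400); α = Δx/Fx = (-127/100) / (-127/25) = 1/4
check: Δy/Fy = (26/25) / (104/25) = 1/4 ✓

α = 1/4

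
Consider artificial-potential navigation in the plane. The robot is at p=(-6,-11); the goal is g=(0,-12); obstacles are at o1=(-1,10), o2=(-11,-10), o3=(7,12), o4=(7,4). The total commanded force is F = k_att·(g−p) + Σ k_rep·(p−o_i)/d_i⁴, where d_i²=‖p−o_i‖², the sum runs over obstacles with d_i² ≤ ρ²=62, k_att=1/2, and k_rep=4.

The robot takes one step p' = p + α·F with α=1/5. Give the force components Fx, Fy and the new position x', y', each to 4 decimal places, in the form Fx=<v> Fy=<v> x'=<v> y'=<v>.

Fx=3.0296 Fy=-0.5059 x'=-5.3941 y'=-11.1012

F_att = 1/2·(g−p) = 1/2·(6,-1) = (3.0000,-0.5000)
o1: d²=466 > ρ²=62 → inactive
o2: d²=26 ≤ ρ²=62; F_rep = 4·(5,-1)/26² = (0.0296,-0.0059)
o3: d²=698 > ρ²=62 → inactive
o4: d²=394 > ρ²=62 → inactive
F = F_att + ΣF_rep = (3.0296,-0.5059)
p' = p + 1/5·F = (-5.3941,-11.1012)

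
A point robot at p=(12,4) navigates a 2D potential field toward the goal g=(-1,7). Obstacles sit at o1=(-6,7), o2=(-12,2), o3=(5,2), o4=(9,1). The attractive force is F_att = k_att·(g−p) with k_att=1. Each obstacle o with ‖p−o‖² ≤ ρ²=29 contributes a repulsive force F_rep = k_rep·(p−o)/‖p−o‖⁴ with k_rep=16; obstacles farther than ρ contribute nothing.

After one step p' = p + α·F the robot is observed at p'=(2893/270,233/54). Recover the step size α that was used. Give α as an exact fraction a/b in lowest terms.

α = 1/10

F_att = 1·(g−p) = 1·(-13,3) = (-13.0000,3.0000)
o1: d²=333 > ρ²=29 → inactive
o2: d²=580 > ρ²=29 → inactive
o3: d²=53 > ρ²=29 → inactive
o4: d²=18 ≤ ρ²=29; F_rep = 16·(3,3)/18² = (0.1481,0.1481)
F = F_att + ΣF_rep = (-12.8519,3.1481)
Δp = p'−p = (-1.2852,0.3148); α = Δx/Fx = (-347/270) / (-347/27) = 1/10
check: Δy/Fy = (17/54) / (85/27) = 1/10 ✓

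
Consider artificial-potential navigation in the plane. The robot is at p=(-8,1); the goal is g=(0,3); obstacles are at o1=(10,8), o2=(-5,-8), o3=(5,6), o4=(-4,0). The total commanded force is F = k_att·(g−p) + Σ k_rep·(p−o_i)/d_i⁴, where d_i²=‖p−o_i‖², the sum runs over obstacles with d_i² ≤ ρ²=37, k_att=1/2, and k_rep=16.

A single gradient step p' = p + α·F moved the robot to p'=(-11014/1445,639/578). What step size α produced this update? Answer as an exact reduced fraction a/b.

F_att = 1/2·(g−p) = 1/2·(8,2) = (4.0000,1.0000)
o1: d²=373 > ρ²=37 → inactive
o2: d²=90 > ρ²=37 → inactive
o3: d²=194 > ρ²=37 → inactive
o4: d²=17 ≤ ρ²=37; F_rep = 16·(-4,1)/17² = (-0.2215,0.0554)
F = F_att + ΣF_rep = (3.7785,1.0554)
Δp = p'−p = (0.3779,0.1055); α = Δx/Fx = (546/1445) / (1092/289) = 1/10
check: Δy/Fy = (61/578) / (305/289) = 1/10 ✓

α = 1/10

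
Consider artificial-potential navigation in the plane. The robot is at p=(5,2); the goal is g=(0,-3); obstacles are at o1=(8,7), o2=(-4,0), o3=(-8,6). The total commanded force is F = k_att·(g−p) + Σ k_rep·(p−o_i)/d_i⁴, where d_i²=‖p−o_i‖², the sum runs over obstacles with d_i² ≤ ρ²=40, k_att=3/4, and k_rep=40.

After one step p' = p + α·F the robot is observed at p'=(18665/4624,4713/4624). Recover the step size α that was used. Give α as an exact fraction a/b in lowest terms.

α = 1/4

F_att = 3/4·(g−p) = 3/4·(-5,-5) = (-3.7500,-3.7500)
o1: d²=34 ≤ ρ²=40; F_rep = 40·(-3,-5)/34² = (-0.1038,-0.1730)
o2: d²=85 > ρ²=40 → inactive
o3: d²=185 > ρ²=40 → inactive
F = F_att + ΣF_rep = (-3.8538,-3.9230)
Δp = p'−p = (-0.9635,-0.9808); α = Δx/Fx = (-4455/4624) / (-4455/1156) = 1/4
check: Δy/Fy = (-4535/4624) / (-4535/1156) = 1/4 ✓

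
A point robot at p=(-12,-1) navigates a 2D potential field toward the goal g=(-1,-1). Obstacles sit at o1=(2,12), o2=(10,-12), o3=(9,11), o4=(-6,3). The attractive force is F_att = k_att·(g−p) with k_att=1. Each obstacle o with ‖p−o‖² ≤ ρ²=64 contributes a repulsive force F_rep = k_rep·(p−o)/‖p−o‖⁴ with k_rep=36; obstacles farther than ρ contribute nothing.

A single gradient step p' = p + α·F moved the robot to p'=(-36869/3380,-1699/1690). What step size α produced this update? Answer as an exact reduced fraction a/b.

α = 1/10

F_att = 1·(g−p) = 1·(11,0) = (11.0000,0.0000)
o1: d²=365 > ρ²=64 → inactive
o2: d²=605 > ρ²=64 → inactive
o3: d²=585 > ρ²=64 → inactive
o4: d²=52 ≤ ρ²=64; F_rep = 36·(-6,-4)/52² = (-0.0799,-0.0533)
F = F_att + ΣF_rep = (10.9201,-0.0533)
Δp = p'−p = (1.0920,-0.0053); α = Δx/Fx = (3691/3380) / (3691/338) = 1/10
check: Δy/Fy = (-9/1690) / (-9/169) = 1/10 ✓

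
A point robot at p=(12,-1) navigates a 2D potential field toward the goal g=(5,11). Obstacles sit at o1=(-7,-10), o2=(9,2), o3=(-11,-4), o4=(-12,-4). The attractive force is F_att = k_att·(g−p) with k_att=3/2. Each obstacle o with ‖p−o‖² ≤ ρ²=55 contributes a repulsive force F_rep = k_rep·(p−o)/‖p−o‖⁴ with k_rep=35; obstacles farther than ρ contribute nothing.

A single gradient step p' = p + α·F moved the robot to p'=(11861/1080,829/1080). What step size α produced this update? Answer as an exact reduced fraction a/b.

F_att = 3/2·(g−p) = 3/2·(-7,12) = (-10.5000,18.0000)
o1: d²=442 > ρ²=55 → inactive
o2: d²=18 ≤ ρ²=55; F_rep = 35·(3,-3)/18² = (0.3241,-0.3241)
o3: d²=538 > ρ²=55 → inactive
o4: d²=585 > ρ²=55 → inactive
F = F_att + ΣF_rep = (-10.1759,17.6759)
Δp = p'−p = (-1.0176,1.7676); α = Δx/Fx = (-1099/1080) / (-1099/108) = 1/10
check: Δy/Fy = (1909/1080) / (1909/108) = 1/10 ✓

α = 1/10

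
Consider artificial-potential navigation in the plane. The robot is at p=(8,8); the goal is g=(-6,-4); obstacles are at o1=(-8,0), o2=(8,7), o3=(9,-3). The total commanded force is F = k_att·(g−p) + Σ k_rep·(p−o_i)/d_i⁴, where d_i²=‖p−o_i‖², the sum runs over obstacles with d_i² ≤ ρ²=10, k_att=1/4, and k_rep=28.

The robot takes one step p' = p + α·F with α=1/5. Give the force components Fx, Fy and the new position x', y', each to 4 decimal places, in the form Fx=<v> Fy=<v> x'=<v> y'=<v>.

F_att = 1/4·(g−p) = 1/4·(-14,-12) = (-3.5000,-3.0000)
o1: d²=320 > ρ²=10 → inactive
o2: d²=1 ≤ ρ²=10; F_rep = 28·(0,1)/1² = (0.0000,28.0000)
o3: d²=122 > ρ²=10 → inactive
F = F_att + ΣF_rep = (-3.5000,25.0000)
p' = p + 1/5·F = (7.3000,13.0000)

Fx=-3.5000 Fy=25.0000 x'=7.3000 y'=13.0000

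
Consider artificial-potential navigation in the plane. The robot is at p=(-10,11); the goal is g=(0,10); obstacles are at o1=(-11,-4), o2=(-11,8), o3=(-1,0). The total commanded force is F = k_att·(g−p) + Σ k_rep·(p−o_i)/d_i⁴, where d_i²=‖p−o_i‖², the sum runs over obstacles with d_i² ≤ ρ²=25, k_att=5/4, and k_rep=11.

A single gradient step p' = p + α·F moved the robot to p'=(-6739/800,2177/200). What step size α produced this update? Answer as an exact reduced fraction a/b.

F_att = 5/4·(g−p) = 5/4·(10,-1) = (12.5000,-1.2500)
o1: d²=226 > ρ²=25 → inactive
o2: d²=10 ≤ ρ²=25; F_rep = 11·(1,3)/10² = (0.1100,0.3300)
o3: d²=202 > ρ²=25 → inactive
F = F_att + ΣF_rep = (12.6100,-0.9200)
Δp = p'−p = (1.5762,-0.1150); α = Δx/Fx = (1261/800) / (1261/100) = 1/8
check: Δy/Fy = (-23/200) / (-23/25) = 1/8 ✓

α = 1/8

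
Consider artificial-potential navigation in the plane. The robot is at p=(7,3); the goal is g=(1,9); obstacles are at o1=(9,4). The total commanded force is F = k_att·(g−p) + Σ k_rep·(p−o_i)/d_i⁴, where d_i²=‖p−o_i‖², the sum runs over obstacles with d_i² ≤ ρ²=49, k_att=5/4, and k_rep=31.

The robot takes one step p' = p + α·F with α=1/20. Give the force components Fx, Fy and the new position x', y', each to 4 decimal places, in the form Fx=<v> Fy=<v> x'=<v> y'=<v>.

Fx=-9.9800 Fy=6.2600 x'=6.5010 y'=3.3130

F_att = 5/4·(g−p) = 5/4·(-6,6) = (-7.5000,7.5000)
o1: d²=5 ≤ ρ²=49; F_rep = 31·(-2,-1)/5² = (-2.4800,-1.2400)
F = F_att + ΣF_rep = (-9.9800,6.2600)
p' = p + 1/20·F = (6.5010,3.3130)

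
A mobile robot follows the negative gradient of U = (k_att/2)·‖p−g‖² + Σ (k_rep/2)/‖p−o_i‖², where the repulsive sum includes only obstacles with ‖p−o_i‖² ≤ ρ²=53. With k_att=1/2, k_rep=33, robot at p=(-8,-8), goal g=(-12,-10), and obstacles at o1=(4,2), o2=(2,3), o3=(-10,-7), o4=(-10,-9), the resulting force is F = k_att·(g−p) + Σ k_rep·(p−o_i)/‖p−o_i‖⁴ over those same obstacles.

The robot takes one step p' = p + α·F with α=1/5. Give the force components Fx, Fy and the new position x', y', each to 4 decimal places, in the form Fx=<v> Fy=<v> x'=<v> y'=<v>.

F_att = 1/2·(g−p) = 1/2·(-4,-2) = (-2.0000,-1.0000)
o1: d²=244 > ρ²=53 → inactive
o2: d²=221 > ρ²=53 → inactive
o3: d²=5 ≤ ρ²=53; F_rep = 33·(2,-1)/5² = (2.6400,-1.3200)
o4: d²=5 ≤ ρ²=53; F_rep = 33·(2,1)/5² = (2.6400,1.3200)
F = F_att + ΣF_rep = (3.2800,-1.0000)
p' = p + 1/5·F = (-7.3440,-8.2000)

Fx=3.2800 Fy=-1.0000 x'=-7.3440 y'=-8.2000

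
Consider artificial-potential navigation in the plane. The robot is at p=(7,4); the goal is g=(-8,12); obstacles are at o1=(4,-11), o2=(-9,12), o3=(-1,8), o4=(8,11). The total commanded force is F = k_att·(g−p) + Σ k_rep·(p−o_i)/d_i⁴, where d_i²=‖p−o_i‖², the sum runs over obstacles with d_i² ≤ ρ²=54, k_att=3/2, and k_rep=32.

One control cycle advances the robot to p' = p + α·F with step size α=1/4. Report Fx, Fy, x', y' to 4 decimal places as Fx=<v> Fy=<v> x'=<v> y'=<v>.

F_att = 3/2·(g−p) = 3/2·(-15,8) = (-22.5000,12.0000)
o1: d²=234 > ρ²=54 → inactive
o2: d²=320 > ρ²=54 → inactive
o3: d²=80 > ρ²=54 → inactive
o4: d²=50 ≤ ρ²=54; F_rep = 32·(-1,-7)/50² = (-0.0128,-0.0896)
F = F_att + ΣF_rep = (-22.5128,11.9104)
p' = p + 1/4·F = (1.3718,6.9776)

Fx=-22.5128 Fy=11.9104 x'=1.3718 y'=6.9776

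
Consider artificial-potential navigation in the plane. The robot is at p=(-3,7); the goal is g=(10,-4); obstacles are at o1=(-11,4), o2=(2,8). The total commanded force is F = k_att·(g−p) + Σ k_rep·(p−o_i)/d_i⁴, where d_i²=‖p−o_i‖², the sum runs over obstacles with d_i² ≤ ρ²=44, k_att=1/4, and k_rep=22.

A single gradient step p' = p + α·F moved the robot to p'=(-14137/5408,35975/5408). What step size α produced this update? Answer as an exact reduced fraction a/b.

α = 1/8

F_att = 1/4·(g−p) = 1/4·(13,-11) = (3.2500,-2.7500)
o1: d²=73 > ρ²=44 → inactive
o2: d²=26 ≤ ρ²=44; F_rep = 22·(-5,-1)/26² = (-0.1627,-0.0325)
F = F_att + ΣF_rep = (3.0873,-2.7825)
Δp = p'−p = (0.3859,-0.3478); α = Δx/Fx = (2087/5408) / (2087/676) = 1/8
check: Δy/Fy = (-1881/5408) / (-1881/676) = 1/8 ✓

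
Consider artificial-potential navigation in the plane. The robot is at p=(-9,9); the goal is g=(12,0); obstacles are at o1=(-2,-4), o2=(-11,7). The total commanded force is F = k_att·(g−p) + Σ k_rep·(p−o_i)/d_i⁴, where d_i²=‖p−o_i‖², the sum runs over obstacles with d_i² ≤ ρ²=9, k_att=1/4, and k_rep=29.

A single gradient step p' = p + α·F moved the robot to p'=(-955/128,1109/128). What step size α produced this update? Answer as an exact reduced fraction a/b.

α = 1/4

F_att = 1/4·(g−p) = 1/4·(21,-9) = (5.2500,-2.2500)
o1: d²=218 > ρ²=9 → inactive
o2: d²=8 ≤ ρ²=9; F_rep = 29·(2,2)/8² = (0.9062,0.9062)
F = F_att + ΣF_rep = (6.1562,-1.3438)
Δp = p'−p = (1.5391,-0.3359); α = Δx/Fx = (197/128) / (197/32) = 1/4
check: Δy/Fy = (-43/128) / (-43/32) = 1/4 ✓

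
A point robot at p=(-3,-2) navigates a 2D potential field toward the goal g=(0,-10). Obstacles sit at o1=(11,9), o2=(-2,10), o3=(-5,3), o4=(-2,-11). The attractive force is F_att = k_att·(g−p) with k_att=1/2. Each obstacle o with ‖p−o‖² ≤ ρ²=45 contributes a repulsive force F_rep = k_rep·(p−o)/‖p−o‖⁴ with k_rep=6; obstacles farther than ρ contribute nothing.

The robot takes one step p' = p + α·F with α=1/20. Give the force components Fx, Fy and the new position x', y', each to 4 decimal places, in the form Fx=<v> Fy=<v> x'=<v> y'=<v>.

Fx=1.5143 Fy=-4.0357 x'=-2.9243 y'=-2.2018

F_att = 1/2·(g−p) = 1/2·(3,-8) = (1.5000,-4.0000)
o1: d²=317 > ρ²=45 → inactive
o2: d²=145 > ρ²=45 → inactive
o3: d²=29 ≤ ρ²=45; F_rep = 6·(2,-5)/29² = (0.0143,-0.0357)
o4: d²=82 > ρ²=45 → inactive
F = F_att + ΣF_rep = (1.5143,-4.0357)
p' = p + 1/20·F = (-2.9243,-2.2018)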